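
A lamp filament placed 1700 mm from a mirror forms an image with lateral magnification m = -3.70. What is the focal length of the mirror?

m = −d_i/d_o ⇒ d_i = −m·d_o = −(-3.70)·(1700) = 6290 mm.
1/f = 1/d_o + 1/d_i = 1/(1700) + 1/(6290) = 0.0007472, so f = 1340 mm.
Since f is positive, the mirror is concave.

f = 1340 mm (concave)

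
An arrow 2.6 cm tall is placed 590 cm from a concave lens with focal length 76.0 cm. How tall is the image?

For a concave lens, f = -76.0 cm.
1/d_i = 1/f − 1/d_o = 1/(-76.00) − 1/(590) = -0.01485, so d_i = -67.33 cm.
m = −d_i/d_o = +0.1141.
|h_i| = |m|·h_o = 0.1141 × 2.6 = 0.297 cm. The image is virtual, upright and reduced, on the same side as the object.

0.297 cm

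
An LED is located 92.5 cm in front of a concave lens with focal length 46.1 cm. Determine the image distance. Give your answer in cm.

For a concave lens, f = -46.1 cm.
Thin-lens equation: 1/s_i = 1/f − 1/s_o = 1/(-46.10) − 1/(92.5) = -0.02169 − 0.01081 = -0.03250, so s_i = -30.8 cm.
The image is virtual, upright and reduced, on the same side as the object.

30.8 cm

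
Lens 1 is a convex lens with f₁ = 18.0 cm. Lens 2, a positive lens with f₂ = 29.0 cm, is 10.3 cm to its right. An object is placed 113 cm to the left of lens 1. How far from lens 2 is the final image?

Lens 1: 1/d_i1 = 1/f₁ − 1/d_o1 = 1/(18.0) − 1/(113) = 0.04671, so d_i1 = 21.41 cm.
The intermediate image is 21.41 cm to the right of lens 1, which lies 11.11 cm to the right of lens 2 — a virtual object — so d_o2 = −11.11 cm.
Lens 2: 1/d_i2 = 1/f₂ − 1/d_o2 = 1/(29.0) − 1/(-11.11) = 0.1245, so d_i2 = 8.03 cm.
The final image is real, 8.03 cm to the right of lens 2 (overall magnification ≈ -0.14).

8.03 cm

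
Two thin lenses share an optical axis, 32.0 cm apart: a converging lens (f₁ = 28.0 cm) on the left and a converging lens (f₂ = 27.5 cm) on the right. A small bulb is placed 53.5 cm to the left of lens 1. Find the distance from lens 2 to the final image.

13.6 cm

Lens 1: 1/d_i1 = 1/f₁ − 1/d_o1 = 1/(28.0) − 1/(53.5) = 0.01702, so d_i1 = 58.75 cm.
The intermediate image is 58.75 cm to the right of lens 1, which lies 26.75 cm to the right of lens 2 — a virtual object — so d_o2 = −26.75 cm.
Lens 2: 1/d_i2 = 1/f₂ − 1/d_o2 = 1/(27.5) − 1/(-26.75) = 0.07375, so d_i2 = 13.6 cm.
The final image is real, 13.6 cm to the right of lens 2 (overall magnification ≈ -0.56).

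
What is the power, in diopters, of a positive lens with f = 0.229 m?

P = 1/f = 1/(0.229 m) = +4.37 D.

P = +4.37 D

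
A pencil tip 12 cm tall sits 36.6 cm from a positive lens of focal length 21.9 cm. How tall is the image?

17.9 cm

1/d_i = 1/f − 1/d_o = 1/(21.90) − 1/(36.6) = 0.01834, so d_i = 54.53 cm.
m = −d_i/d_o = -1.490.
|h_i| = |m|·h_o = 1.490 × 12 = 17.9 cm. The image is real, inverted and enlarged, on the far side of the lens.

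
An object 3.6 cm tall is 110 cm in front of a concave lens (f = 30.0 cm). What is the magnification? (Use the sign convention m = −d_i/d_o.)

For a concave lens, f = -30.0 cm.
1/d_i = 1/f − 1/d_o = 1/(-30.00) − 1/(110) = -0.04242, so d_i = -23.57 cm.
m = −d_i/d_o = −(-23.57)/(110) = +0.214.
The image is virtual, upright and reduced, on the same side as the object.

m = +0.214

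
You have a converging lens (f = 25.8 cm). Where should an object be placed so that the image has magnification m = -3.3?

33.6 cm

m = −d_i/d_o ⇒ d_i = −m·d_o.
1/f = 1/d_o + 1/d_i = 1/d_o − 1/(m·d_o) = (1 − 1/m)/d_o, so d_o = f(1 − 1/m) = (25.80)(1 − 1/(-3.3)) = 33.6 cm.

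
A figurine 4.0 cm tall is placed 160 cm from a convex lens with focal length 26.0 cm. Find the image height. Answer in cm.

1/d_i = 1/f − 1/d_o = 1/(26.00) − 1/(160) = 0.03221, so d_i = 31.04 cm.
m = −d_i/d_o = -0.1940.
|h_i| = |m|·h_o = 0.1940 × 4.0 = 0.776 cm. The image is real, inverted and reduced, on the far side of the lens.

0.776 cm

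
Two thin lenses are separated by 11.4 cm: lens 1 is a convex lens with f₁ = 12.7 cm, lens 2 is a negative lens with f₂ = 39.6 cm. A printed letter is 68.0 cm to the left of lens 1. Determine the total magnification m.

m = -0.257

Lens 1: 1/d_i1 = 1/(12.7) − 1/(68.0) = 0.06403, so d_i1 = 15.62 cm; m₁ = −d_i1/d_o1 = -0.2297.
d_o2 = 11.4 − (15.62) = -4.220 cm (virtual object).
f₂ = −39.6 cm (diverging).
Lens 2: 1/d_i2 = 1/(-39.6) − 1/(-4.220) = 0.2117, so d_i2 = 4.723 cm; m₂ = −d_i2/d_o2 = +1.119.
m = m₁·m₂ = (-0.2297)(+1.119) = -0.257.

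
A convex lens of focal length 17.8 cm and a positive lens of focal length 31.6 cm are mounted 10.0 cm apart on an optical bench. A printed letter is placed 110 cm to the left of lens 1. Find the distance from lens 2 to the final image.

8.29 cm

Lens 1: 1/d_i1 = 1/f₁ − 1/d_o1 = 1/(17.8) − 1/(110) = 0.04709, so d_i1 = 21.24 cm.
The intermediate image is 21.24 cm to the right of lens 1, which lies 11.24 cm to the right of lens 2 — a virtual object — so d_o2 = −11.24 cm.
Lens 2: 1/d_i2 = 1/f₂ − 1/d_o2 = 1/(31.6) − 1/(-11.24) = 0.1206, so d_i2 = 8.29 cm.
The final image is real, 8.29 cm to the right of lens 2 (overall magnification ≈ -0.14).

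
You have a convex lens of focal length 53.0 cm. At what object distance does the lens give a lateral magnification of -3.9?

66.6 cm

m = −d_i/d_o ⇒ d_i = −m·d_o.
1/f = 1/d_o + 1/d_i = 1/d_o − 1/(m·d_o) = (1 − 1/m)/d_o, so d_o = f(1 − 1/m) = (53.00)(1 − 1/(-3.9)) = 66.6 cm.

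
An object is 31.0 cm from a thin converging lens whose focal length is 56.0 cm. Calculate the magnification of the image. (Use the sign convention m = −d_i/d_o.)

m = +2.24

1/d_i = 1/f − 1/d_o = 1/(56.00) − 1/(31.0) = -0.01440, so d_i = -69.44 cm.
m = −d_i/d_o = −(-69.44)/(31.0) = +2.24.
The image is virtual, upright and enlarged, on the same side as the object.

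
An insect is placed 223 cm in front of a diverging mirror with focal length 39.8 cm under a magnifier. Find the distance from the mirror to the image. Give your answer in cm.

33.8 cm

For a diverging mirror, f = -39.8 cm.
Mirror equation: 1/s_i = 1/f − 1/s_o = 1/(-39.80) − 1/(223) = -0.02513 − 0.004484 = -0.02961, so s_i = -33.8 cm.
The image is virtual, upright and reduced, behind the mirror.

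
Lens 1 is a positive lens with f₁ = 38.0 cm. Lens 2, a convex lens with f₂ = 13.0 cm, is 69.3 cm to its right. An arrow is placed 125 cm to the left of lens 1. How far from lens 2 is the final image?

Lens 1: 1/d_i1 = 1/f₁ − 1/d_o1 = 1/(38.0) − 1/(125) = 0.01832, so d_i1 = 54.60 cm.
The intermediate image is 54.60 cm to the right of lens 1, which is 69.3 − (54.60) = 14.70 cm to the left of lens 2, so d_o2 = +14.70 cm.
Lens 2: 1/d_i2 = 1/f₂ − 1/d_o2 = 1/(13.0) − 1/(14.70) = 0.008896, so d_i2 = 112 cm.
The final image is real, 112 cm to the right of lens 2 (overall magnification ≈ 3.3).

112 cm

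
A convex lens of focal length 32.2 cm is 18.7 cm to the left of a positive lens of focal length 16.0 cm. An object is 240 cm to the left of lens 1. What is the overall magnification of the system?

m = -0.0719

Lens 1: 1/d_i1 = 1/(32.2) − 1/(240) = 0.02689, so d_i1 = 37.19 cm; m₁ = −d_i1/d_o1 = -0.1550.
d_o2 = 18.7 − (37.19) = -18.49 cm (virtual object).
Lens 2: 1/d_i2 = 1/(16.0) − 1/(-18.49) = 0.1166, so d_i2 = 8.578 cm; m₂ = −d_i2/d_o2 = +0.4639.
m = m₁·m₂ = (-0.1550)(+0.4639) = -0.0719.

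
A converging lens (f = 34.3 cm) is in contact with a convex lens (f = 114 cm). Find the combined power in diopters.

P = +3.79 D

P₁ = 1/f₁ = 1/(0.343 m) = +2.915 D; P₂ = 1/f₂ = 1/(1.14 m) = +0.8772 D.
For thin lenses in contact, P = P₁ + P₂ = (+2.915) + (+0.8772) = +3.79 D.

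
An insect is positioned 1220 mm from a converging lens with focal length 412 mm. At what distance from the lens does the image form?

622 mm

Thin-lens equation: 1/d_i = 1/f − 1/d_o = 1/(412.0) − 1/(1220) = 0.002427 − 0.0008197 = 0.001608, so d_i = 622 mm.
The image is real, inverted and reduced, on the far side of the lens.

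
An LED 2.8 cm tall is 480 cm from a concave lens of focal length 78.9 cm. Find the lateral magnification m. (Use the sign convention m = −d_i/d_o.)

For a concave lens, f = -78.9 cm.
1/d_i = 1/f − 1/d_o = 1/(-78.90) − 1/(480) = -0.01476, so d_i = -67.76 cm.
m = −d_i/d_o = −(-67.76)/(480) = +0.141.
The image is virtual, upright and reduced, on the same side as the object.

m = +0.141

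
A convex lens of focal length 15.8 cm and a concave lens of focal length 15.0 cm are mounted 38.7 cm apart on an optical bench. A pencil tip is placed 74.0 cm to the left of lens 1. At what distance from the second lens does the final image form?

8.31 cm

Lens 1: 1/d_i1 = 1/f₁ − 1/d_o1 = 1/(15.8) − 1/(74.0) = 0.04978, so d_i1 = 20.09 cm.
The intermediate image is 20.09 cm to the right of lens 1, which is 38.7 − (20.09) = 18.61 cm to the left of lens 2, so d_o2 = +18.61 cm.
Lens 2 is diverging, so f₂ = −15.0 cm.
Lens 2: 1/d_i2 = 1/f₂ − 1/d_o2 = 1/(-15.0) − 1/(18.61) = -0.1204, so d_i2 = -8.31 cm.
The final image is virtual, 8.31 cm to the left of lens 2 (overall magnification ≈ -0.12).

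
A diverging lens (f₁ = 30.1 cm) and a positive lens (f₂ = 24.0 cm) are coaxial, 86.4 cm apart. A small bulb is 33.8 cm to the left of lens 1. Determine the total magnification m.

m = -0.144

f₁ = −30.1 cm (diverging).
Lens 1: 1/d_i1 = 1/(-30.1) − 1/(33.8) = -0.06281, so d_i1 = -15.92 cm; m₁ = −d_i1/d_o1 = +0.4710.
d_o2 = 86.4 − (-15.92) = 102.3 cm.
Lens 2: 1/d_i2 = 1/(24.0) − 1/(102.3) = 0.03189, so d_i2 = 31.36 cm; m₂ = −d_i2/d_o2 = -0.3065.
m = m₁·m₂ = (+0.4710)(-0.3065) = -0.144.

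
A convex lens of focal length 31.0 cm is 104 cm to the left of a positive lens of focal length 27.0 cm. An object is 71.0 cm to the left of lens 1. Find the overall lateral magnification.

Lens 1: 1/d_i1 = 1/(31.0) − 1/(71.0) = 0.01817, so d_i1 = 55.02 cm; m₁ = −d_i1/d_o1 = -0.7749.
d_o2 = 104 − (55.02) = 48.98 cm.
Lens 2: 1/d_i2 = 1/(27.0) − 1/(48.98) = 0.01662, so d_i2 = 60.17 cm; m₂ = −d_i2/d_o2 = -1.228.
m = m₁·m₂ = (-0.7749)(-1.228) = +0.952.

m = +0.952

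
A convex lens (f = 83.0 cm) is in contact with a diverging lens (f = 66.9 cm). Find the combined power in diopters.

P₁ = 1/f₁ = 1/(0.830 m) = +1.205 D; P₂ = 1/f₂ = 1/(-0.669 m) = -1.495 D.
For thin lenses in contact, P = P₁ + P₂ = (+1.205) + (-1.495) = -0.290 D.

P = -0.290 D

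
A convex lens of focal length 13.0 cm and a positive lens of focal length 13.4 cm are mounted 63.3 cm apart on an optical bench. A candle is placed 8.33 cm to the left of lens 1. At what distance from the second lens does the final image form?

15.9 cm

Lens 1: 1/d_i1 = 1/f₁ − 1/d_o1 = 1/(13.0) − 1/(8.33) = -0.04312, so d_i1 = -23.19 cm.
The intermediate image is 23.19 cm to the left of lens 1 (virtual), which is 63.3 − (-23.19) = 86.49 cm to the left of lens 2, so d_o2 = +86.49 cm.
Lens 2: 1/d_i2 = 1/f₂ − 1/d_o2 = 1/(13.4) − 1/(86.49) = 0.06306, so d_i2 = 15.9 cm.
The final image is real, 15.9 cm to the right of lens 2 (overall magnification ≈ -0.51).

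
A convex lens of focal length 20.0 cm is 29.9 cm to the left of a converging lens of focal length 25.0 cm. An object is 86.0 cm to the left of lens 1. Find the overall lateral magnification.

m = -0.358

Lens 1: 1/d_i1 = 1/(20.0) − 1/(86.0) = 0.03837, so d_i1 = 26.06 cm; m₁ = −d_i1/d_o1 = -0.3030.
d_o2 = 29.9 − (26.06) = 3.840 cm.
Lens 2: 1/d_i2 = 1/(25.0) − 1/(3.840) = -0.2204, so d_i2 = -4.537 cm; m₂ = −d_i2/d_o2 = +1.181.
m = m₁·m₂ = (-0.3030)(+1.181) = -0.358.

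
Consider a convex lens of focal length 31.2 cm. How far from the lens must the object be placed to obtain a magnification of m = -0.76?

72.3 cm

m = −d_i/d_o ⇒ d_i = −m·d_o.
1/f = 1/d_o + 1/d_i = 1/d_o − 1/(m·d_o) = (1 − 1/m)/d_o, so d_o = f(1 − 1/m) = (31.20)(1 − 1/(-0.76)) = 72.3 cm.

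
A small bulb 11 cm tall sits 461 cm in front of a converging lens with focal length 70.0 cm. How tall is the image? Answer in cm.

1/d_i = 1/f − 1/d_o = 1/(70.00) − 1/(461) = 0.01212, so d_i = 82.53 cm.
m = −d_i/d_o = -0.1790.
|h_i| = |m|·h_o = 0.1790 × 11 = 1.97 cm. The image is real, inverted and reduced, on the far side of the lens.

1.97 cm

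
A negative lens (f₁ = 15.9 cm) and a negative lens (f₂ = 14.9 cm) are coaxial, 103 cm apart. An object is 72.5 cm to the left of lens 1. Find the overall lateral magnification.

m = +0.0205

f₁ = −15.9 cm (diverging).
Lens 1: 1/d_i1 = 1/(-15.9) − 1/(72.5) = -0.07669, so d_i1 = -13.04 cm; m₁ = −d_i1/d_o1 = +0.1799.
d_o2 = 103 − (-13.04) = 116.0 cm.
f₂ = −14.9 cm (diverging).
Lens 2: 1/d_i2 = 1/(-14.9) − 1/(116.0) = -0.07573, so d_i2 = -13.20 cm; m₂ = −d_i2/d_o2 = +0.1138.
m = m₁·m₂ = (+0.1799)(+0.1138) = +0.0205.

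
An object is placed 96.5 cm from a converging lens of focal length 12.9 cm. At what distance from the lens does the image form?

Thin-lens equation: 1/q = 1/f − 1/p = 1/(12.90) − 1/(96.5) = 0.07752 − 0.01036 = 0.06716, so q = 14.9 cm.
The image is real, inverted and reduced, on the far side of the lens.

14.9 cm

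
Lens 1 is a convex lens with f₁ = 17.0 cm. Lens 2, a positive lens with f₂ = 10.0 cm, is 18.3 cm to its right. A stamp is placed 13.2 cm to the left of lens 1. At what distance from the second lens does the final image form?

Lens 1: 1/d_i1 = 1/f₁ − 1/d_o1 = 1/(17.0) − 1/(13.2) = -0.01693, so d_i1 = -59.05 cm.
The intermediate image is 59.05 cm to the left of lens 1 (virtual), which is 18.3 − (-59.05) = 77.35 cm to the left of lens 2, so d_o2 = +77.35 cm.
Lens 2: 1/d_i2 = 1/f₂ − 1/d_o2 = 1/(10.0) − 1/(77.35) = 0.08707, so d_i2 = 11.5 cm.
The final image is real, 11.5 cm to the right of lens 2 (overall magnification ≈ -0.66).

11.5 cm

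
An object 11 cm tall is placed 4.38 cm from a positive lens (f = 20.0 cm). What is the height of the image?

1/d_i = 1/f − 1/d_o = 1/(20.00) − 1/(4.38) = -0.1783, so d_i = -5.608 cm.
m = −d_i/d_o = +1.280.
|h_i| = |m|·h_o = 1.280 × 11 = 14.1 cm. The image is virtual, upright and enlarged, on the same side as the object.

14.1 cm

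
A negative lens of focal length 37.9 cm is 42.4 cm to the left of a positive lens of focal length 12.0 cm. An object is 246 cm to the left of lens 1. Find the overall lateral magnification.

f₁ = −37.9 cm (diverging).
Lens 1: 1/d_i1 = 1/(-37.9) − 1/(246) = -0.03045, so d_i1 = -32.84 cm; m₁ = −d_i1/d_o1 = +0.1335.
d_o2 = 42.4 − (-32.84) = 75.24 cm.
Lens 2: 1/d_i2 = 1/(12.0) − 1/(75.24) = 0.07004, so d_i2 = 14.28 cm; m₂ = −d_i2/d_o2 = -0.1898.
m = m₁·m₂ = (+0.1335)(-0.1898) = -0.0253.

m = -0.0253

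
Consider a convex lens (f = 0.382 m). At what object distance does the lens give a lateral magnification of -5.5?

m = −d_i/d_o ⇒ d_i = −m·d_o.
1/f = 1/d_o + 1/d_i = 1/d_o − 1/(m·d_o) = (1 − 1/m)/d_o, so d_o = f(1 − 1/m) = (0.3820)(1 − 1/(-5.5)) = 0.451 m.

0.451 m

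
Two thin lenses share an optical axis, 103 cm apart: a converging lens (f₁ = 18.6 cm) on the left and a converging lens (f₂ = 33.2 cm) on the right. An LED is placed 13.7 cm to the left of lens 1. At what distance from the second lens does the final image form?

42.2 cm

Lens 1: 1/d_i1 = 1/f₁ − 1/d_o1 = 1/(18.6) − 1/(13.7) = -0.01923, so d_i1 = -52.00 cm.
The intermediate image is 52.00 cm to the left of lens 1 (virtual), which is 103 − (-52.00) = 155.0 cm to the left of lens 2, so d_o2 = +155.0 cm.
Lens 2: 1/d_i2 = 1/f₂ − 1/d_o2 = 1/(33.2) − 1/(155.0) = 0.02367, so d_i2 = 42.2 cm.
The final image is real, 42.2 cm to the right of lens 2 (overall magnification ≈ -1.0).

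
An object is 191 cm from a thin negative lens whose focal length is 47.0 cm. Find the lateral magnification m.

m = +0.197

For a negative lens, f = -47.0 cm.
1/d_i = 1/f − 1/d_o = 1/(-47.00) − 1/(191) = -0.02651, so d_i = -37.72 cm.
m = −d_i/d_o = −(-37.72)/(191) = +0.197.
The image is virtual, upright and reduced, on the same side as the object.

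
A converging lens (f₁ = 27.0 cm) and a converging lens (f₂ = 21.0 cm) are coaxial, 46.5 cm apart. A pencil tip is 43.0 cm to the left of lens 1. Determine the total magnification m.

m = -0.753

Lens 1: 1/d_i1 = 1/(27.0) − 1/(43.0) = 0.01378, so d_i1 = 72.56 cm; m₁ = −d_i1/d_o1 = -1.687.
d_o2 = 46.5 − (72.56) = -26.06 cm (virtual object).
Lens 2: 1/d_i2 = 1/(21.0) − 1/(-26.06) = 0.08599, so d_i2 = 11.63 cm; m₂ = −d_i2/d_o2 = +0.4462.
m = m₁·m₂ = (-1.687)(+0.4462) = -0.753.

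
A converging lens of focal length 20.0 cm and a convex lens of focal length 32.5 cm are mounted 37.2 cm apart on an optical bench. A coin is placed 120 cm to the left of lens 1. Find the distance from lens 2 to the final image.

22.2 cm

Lens 1: 1/d_i1 = 1/f₁ − 1/d_o1 = 1/(20.0) − 1/(120) = 0.04167, so d_i1 = 24.00 cm.
The intermediate image is 24.00 cm to the right of lens 1, which is 37.2 − (24.00) = 13.20 cm to the left of lens 2, so d_o2 = +13.20 cm.
Lens 2: 1/d_i2 = 1/f₂ − 1/d_o2 = 1/(32.5) − 1/(13.20) = -0.04499, so d_i2 = -22.2 cm.
The final image is virtual, 22.2 cm to the left of lens 2 (overall magnification ≈ -0.34).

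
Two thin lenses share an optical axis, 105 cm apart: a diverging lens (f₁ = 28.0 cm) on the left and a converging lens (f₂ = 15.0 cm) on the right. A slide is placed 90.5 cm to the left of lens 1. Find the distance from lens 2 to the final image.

17.0 cm

Lens 1 is diverging, so f₁ = −28.0 cm.
Lens 1: 1/d_i1 = 1/f₁ − 1/d_o1 = 1/(-28.0) − 1/(90.5) = -0.04676, so d_i1 = -21.38 cm.
The intermediate image is 21.38 cm to the left of lens 1 (virtual), which is 105 − (-21.38) = 126.4 cm to the left of lens 2, so d_o2 = +126.4 cm.
Lens 2: 1/d_i2 = 1/f₂ − 1/d_o2 = 1/(15.0) − 1/(126.4) = 0.05876, so d_i2 = 17.0 cm.
The final image is real, 17.0 cm to the right of lens 2 (overall magnification ≈ -0.032).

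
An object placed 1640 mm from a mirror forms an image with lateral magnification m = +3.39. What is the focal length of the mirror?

f = 2330 mm (concave)

m = −d_i/d_o ⇒ d_i = −m·d_o = −(+3.39)·(1640) = -5560 mm.
1/f = 1/d_o + 1/d_i = 1/(1640) + 1/(-5560) = 0.0004299, so f = 2330 mm.
Since f is positive, the mirror is concave.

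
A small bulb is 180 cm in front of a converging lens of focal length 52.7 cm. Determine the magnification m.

m = -0.414

1/d_i = 1/f − 1/d_o = 1/(52.70) − 1/(180) = 0.01342, so d_i = 74.52 cm.
m = −d_i/d_o = −(74.52)/(180) = -0.414.
The image is real, inverted and reduced, on the far side of the lens.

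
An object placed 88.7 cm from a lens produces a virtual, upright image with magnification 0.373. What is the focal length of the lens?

f = -52.8 cm (diverging)

m = −d_i/d_o ⇒ d_i = −m·d_o = −(+0.373)·(88.7) = -33.09 cm.
1/f = 1/d_o + 1/d_i = 1/(88.7) + 1/(-33.09) = -0.01895, so f = -52.8 cm.
Since f is negative, the lens is diverging.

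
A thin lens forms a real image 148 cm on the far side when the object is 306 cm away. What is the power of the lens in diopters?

P = +1.00 D

d_i = +148 cm.
1/f = 1/d_o + 1/d_i = 1/(306) + 1/(148) = 0.01002 cm⁻¹.
f = 99.75 cm = 0.9975 m, so P = 1/f = +1.00 D.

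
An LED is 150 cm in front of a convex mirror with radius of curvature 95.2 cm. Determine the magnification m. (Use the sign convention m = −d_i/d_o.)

m = +0.241

f = R/2 = 95.2/2 = 47.60 cm; for a convex mirror, f = -47.60 cm.
1/d_i = 1/f − 1/d_o = 1/(-47.60) − 1/(150) = -0.02768, so d_i = -36.13 cm.
m = −d_i/d_o = −(-36.13)/(150) = +0.241.
The image is virtual, upright and reduced, behind the mirror.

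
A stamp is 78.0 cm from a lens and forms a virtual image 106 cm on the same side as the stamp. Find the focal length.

Virtual image ⇒ d_i = −106 cm.
1/f = 1/d_o + 1/d_i = 1/(78.0) + 1/(-106) = 0.003387, so f = 295 cm.
Since f is positive, the lens is converging.

f = 295 cm (converging)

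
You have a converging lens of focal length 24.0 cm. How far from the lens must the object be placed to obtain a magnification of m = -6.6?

27.6 cm

m = −d_i/d_o ⇒ d_i = −m·d_o.
1/f = 1/d_o + 1/d_i = 1/d_o − 1/(m·d_o) = (1 − 1/m)/d_o, so d_o = f(1 − 1/m) = (24.00)(1 − 1/(-6.6)) = 27.6 cm.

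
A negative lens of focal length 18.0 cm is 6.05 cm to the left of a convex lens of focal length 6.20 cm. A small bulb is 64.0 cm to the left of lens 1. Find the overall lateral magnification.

f₁ = −18.0 cm (diverging).
Lens 1: 1/d_i1 = 1/(-18.0) − 1/(64.0) = -0.07118, so d_i1 = -14.05 cm; m₁ = −d_i1/d_o1 = +0.2195.
d_o2 = 6.05 − (-14.05) = 20.10 cm.
Lens 2: 1/d_i2 = 1/(6.20) − 1/(20.10) = 0.1115, so d_i2 = 8.965 cm; m₂ = −d_i2/d_o2 = -0.4460.
m = m₁·m₂ = (+0.2195)(-0.4460) = -0.0979.

m = -0.0979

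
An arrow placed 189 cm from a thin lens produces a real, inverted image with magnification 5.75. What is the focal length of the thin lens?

m = −d_i/d_o ⇒ d_i = −m·d_o = −(-5.75)·(189) = 1087 cm.
1/f = 1/d_o + 1/d_i = 1/(189) + 1/(1087) = 0.006211, so f = 161 cm.
Since f is positive, the thin lens is converging.

f = 161 cm (converging)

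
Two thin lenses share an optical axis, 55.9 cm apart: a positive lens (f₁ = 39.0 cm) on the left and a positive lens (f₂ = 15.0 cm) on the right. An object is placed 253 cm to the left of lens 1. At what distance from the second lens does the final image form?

Lens 1: 1/d_i1 = 1/f₁ − 1/d_o1 = 1/(39.0) − 1/(253) = 0.02169, so d_i1 = 46.11 cm.
The intermediate image is 46.11 cm to the right of lens 1, which is 55.9 − (46.11) = 9.790 cm to the left of lens 2, so d_o2 = +9.790 cm.
Lens 2: 1/d_i2 = 1/f₂ − 1/d_o2 = 1/(15.0) − 1/(9.790) = -0.03548, so d_i2 = -28.2 cm.
The final image is virtual, 28.2 cm to the left of lens 2 (overall magnification ≈ -0.52).

28.2 cm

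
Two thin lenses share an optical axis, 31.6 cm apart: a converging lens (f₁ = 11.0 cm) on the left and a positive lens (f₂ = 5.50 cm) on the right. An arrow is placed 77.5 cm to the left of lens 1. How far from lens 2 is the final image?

Lens 1: 1/d_i1 = 1/f₁ − 1/d_o1 = 1/(11.0) − 1/(77.5) = 0.07801, so d_i1 = 12.82 cm.
The intermediate image is 12.82 cm to the right of lens 1, which is 31.6 − (12.82) = 18.78 cm to the left of lens 2, so d_o2 = +18.78 cm.
Lens 2: 1/d_i2 = 1/f₂ − 1/d_o2 = 1/(5.50) − 1/(18.78) = 0.1286, so d_i2 = 7.78 cm.
The final image is real, 7.78 cm to the right of lens 2 (overall magnification ≈ 0.069).

7.78 cm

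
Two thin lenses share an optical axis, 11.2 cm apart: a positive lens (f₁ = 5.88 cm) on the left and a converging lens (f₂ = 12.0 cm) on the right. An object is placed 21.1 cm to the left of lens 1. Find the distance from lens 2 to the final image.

Lens 1: 1/d_i1 = 1/f₁ − 1/d_o1 = 1/(5.88) − 1/(21.1) = 0.1227, so d_i1 = 8.152 cm.
The intermediate image is 8.152 cm to the right of lens 1, which is 11.2 − (8.152) = 3.048 cm to the left of lens 2, so d_o2 = +3.048 cm.
Lens 2: 1/d_i2 = 1/f₂ − 1/d_o2 = 1/(12.0) − 1/(3.048) = -0.2448, so d_i2 = -4.09 cm.
The final image is virtual, 4.09 cm to the left of lens 2 (overall magnification ≈ -0.52).

4.09 cm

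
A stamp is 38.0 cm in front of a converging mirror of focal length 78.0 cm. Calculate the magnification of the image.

m = +1.95

1/d_i = 1/f − 1/d_o = 1/(78.00) − 1/(38.0) = -0.01350, so d_i = -74.10 cm.
m = −d_i/d_o = −(-74.10)/(38.0) = +1.95.
The image is virtual, upright and enlarged, behind the mirror.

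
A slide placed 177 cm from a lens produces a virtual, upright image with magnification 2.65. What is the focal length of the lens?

f = 284 cm (converging)

m = −d_i/d_o ⇒ d_i = −m·d_o = −(+2.65)·(177) = -469.1 cm.
1/f = 1/d_o + 1/d_i = 1/(177) + 1/(-469.1) = 0.003518, so f = 284 cm.
Since f is positive, the lens is converging.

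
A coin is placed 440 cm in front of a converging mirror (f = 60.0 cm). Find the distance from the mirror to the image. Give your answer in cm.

69.5 cm

Mirror equation: 1/d_i = 1/f − 1/d_o = 1/(60.00) − 1/(440) = 0.01667 − 0.002273 = 0.01439, so d_i = 69.5 cm.
The image is real, inverted and reduced, in front of the mirror.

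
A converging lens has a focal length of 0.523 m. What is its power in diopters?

P = 1/f = 1/(0.523 m) = +1.91 D.

P = +1.91 D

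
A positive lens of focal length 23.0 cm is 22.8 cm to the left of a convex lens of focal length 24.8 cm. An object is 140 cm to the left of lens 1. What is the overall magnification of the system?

m = -0.165

Lens 1: 1/d_i1 = 1/(23.0) − 1/(140) = 0.03634, so d_i1 = 27.52 cm; m₁ = −d_i1/d_o1 = -0.1966.
d_o2 = 22.8 − (27.52) = -4.720 cm (virtual object).
Lens 2: 1/d_i2 = 1/(24.8) − 1/(-4.720) = 0.2522, so d_i2 = 3.965 cm; m₂ = −d_i2/d_o2 = +0.8401.
m = m₁·m₂ = (-0.1966)(+0.8401) = -0.165.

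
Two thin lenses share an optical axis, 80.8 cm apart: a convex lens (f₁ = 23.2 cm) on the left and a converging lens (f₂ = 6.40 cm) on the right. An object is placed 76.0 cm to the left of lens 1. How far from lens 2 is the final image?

7.40 cm

Lens 1: 1/d_i1 = 1/f₁ − 1/d_o1 = 1/(23.2) − 1/(76.0) = 0.02995, so d_i1 = 33.39 cm.
The intermediate image is 33.39 cm to the right of lens 1, which is 80.8 − (33.39) = 47.41 cm to the left of lens 2, so d_o2 = +47.41 cm.
Lens 2: 1/d_i2 = 1/f₂ − 1/d_o2 = 1/(6.40) − 1/(47.41) = 0.1352, so d_i2 = 7.40 cm.
The final image is real, 7.40 cm to the right of lens 2 (overall magnification ≈ 0.069).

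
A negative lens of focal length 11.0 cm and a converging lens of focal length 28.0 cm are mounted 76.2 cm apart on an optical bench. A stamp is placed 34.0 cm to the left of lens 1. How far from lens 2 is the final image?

41.9 cm

Lens 1 is diverging, so f₁ = −11.0 cm.
Lens 1: 1/d_i1 = 1/f₁ − 1/d_o1 = 1/(-11.0) − 1/(34.0) = -0.1203, so d_i1 = -8.311 cm.
The intermediate image is 8.311 cm to the left of lens 1 (virtual), which is 76.2 − (-8.311) = 84.51 cm to the left of lens 2, so d_o2 = +84.51 cm.
Lens 2: 1/d_i2 = 1/f₂ − 1/d_o2 = 1/(28.0) − 1/(84.51) = 0.02388, so d_i2 = 41.9 cm.
The final image is real, 41.9 cm to the right of lens 2 (overall magnification ≈ -0.12).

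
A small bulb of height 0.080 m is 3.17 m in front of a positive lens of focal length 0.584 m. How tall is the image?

0.0181 m

1/d_i = 1/f − 1/d_o = 1/(0.5840) − 1/(3.17) = 1.397, so d_i = 0.7159 m.
m = −d_i/d_o = -0.2258.
|h_i| = |m|·h_o = 0.2258 × 0.080 = 0.0181 m. The image is real, inverted and reduced, on the far side of the lens.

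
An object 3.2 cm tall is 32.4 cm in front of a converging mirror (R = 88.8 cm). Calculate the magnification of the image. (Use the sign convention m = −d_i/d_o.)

m = +3.70

f = R/2 = 88.8/2 = 44.40 cm.
1/d_i = 1/f − 1/d_o = 1/(44.40) − 1/(32.4) = -0.008342, so d_i = -119.9 cm.
m = −d_i/d_o = −(-119.9)/(32.4) = +3.70.
The image is virtual, upright and enlarged, behind the mirror.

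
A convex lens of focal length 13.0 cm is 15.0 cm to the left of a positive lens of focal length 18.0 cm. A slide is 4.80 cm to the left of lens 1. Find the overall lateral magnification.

m = -6.19

Lens 1: 1/d_i1 = 1/(13.0) − 1/(4.80) = -0.1314, so d_i1 = -7.610 cm; m₁ = −d_i1/d_o1 = +1.585.
d_o2 = 15.0 − (-7.610) = 22.61 cm.
Lens 2: 1/d_i2 = 1/(18.0) − 1/(22.61) = 0.01133, so d_i2 = 88.28 cm; m₂ = −d_i2/d_o2 = -3.905.
m = m₁·m₂ = (+1.585)(-3.905) = -6.19.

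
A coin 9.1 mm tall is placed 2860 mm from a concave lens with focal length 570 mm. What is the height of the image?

1.51 mm

For a concave lens, f = -570 mm.
1/d_i = 1/f − 1/d_o = 1/(-570.0) − 1/(2860) = -0.002104, so d_i = -475.3 mm.
m = −d_i/d_o = +0.1662.
|h_i| = |m|·h_o = 0.1662 × 9.1 = 1.51 mm. The image is virtual, upright and reduced, on the same side as the object.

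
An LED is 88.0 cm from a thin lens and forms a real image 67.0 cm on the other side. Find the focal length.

Real image ⇒ d_i = +67.0 cm.
1/f = 1/d_o + 1/d_i = 1/(88.0) + 1/(67.0) = 0.02629, so f = 38.0 cm.
Since f is positive, the thin lens is converging.

f = 38.0 cm (converging)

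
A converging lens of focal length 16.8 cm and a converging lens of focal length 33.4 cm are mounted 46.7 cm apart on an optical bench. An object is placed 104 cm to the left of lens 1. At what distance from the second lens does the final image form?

132 cm

Lens 1: 1/d_i1 = 1/f₁ − 1/d_o1 = 1/(16.8) − 1/(104) = 0.04991, so d_i1 = 20.04 cm.
The intermediate image is 20.04 cm to the right of lens 1, which is 46.7 − (20.04) = 26.66 cm to the left of lens 2, so d_o2 = +26.66 cm.
Lens 2: 1/d_i2 = 1/f₂ − 1/d_o2 = 1/(33.4) − 1/(26.66) = -0.007569, so d_i2 = -132 cm.
The final image is virtual, 132 cm to the left of lens 2 (overall magnification ≈ -0.96).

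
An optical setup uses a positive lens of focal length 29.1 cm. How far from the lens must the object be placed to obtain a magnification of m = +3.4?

m = −d_i/d_o ⇒ d_i = −m·d_o.
1/f = 1/d_o + 1/d_i = 1/d_o − 1/(m·d_o) = (1 − 1/m)/d_o, so d_o = f(1 − 1/m) = (29.10)(1 − 1/(+3.4)) = 20.5 cm.

20.5 cm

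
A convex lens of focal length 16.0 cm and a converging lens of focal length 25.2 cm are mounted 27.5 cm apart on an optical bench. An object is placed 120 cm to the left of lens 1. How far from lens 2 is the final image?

Lens 1: 1/d_i1 = 1/f₁ − 1/d_o1 = 1/(16.0) − 1/(120) = 0.05417, so d_i1 = 18.46 cm.
The intermediate image is 18.46 cm to the right of lens 1, which is 27.5 − (18.46) = 9.040 cm to the left of lens 2, so d_o2 = +9.040 cm.
Lens 2: 1/d_i2 = 1/f₂ − 1/d_o2 = 1/(25.2) − 1/(9.040) = -0.07094, so d_i2 = -14.1 cm.
The final image is virtual, 14.1 cm to the left of lens 2 (overall magnification ≈ -0.24).

14.1 cm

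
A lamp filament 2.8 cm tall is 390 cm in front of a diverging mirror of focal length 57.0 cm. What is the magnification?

m = +0.128

For a diverging mirror, f = -57.0 cm.
1/d_i = 1/f − 1/d_o = 1/(-57.00) − 1/(390) = -0.02011, so d_i = -49.73 cm.
m = −d_i/d_o = −(-49.73)/(390) = +0.128.
The image is virtual, upright and reduced, behind the mirror.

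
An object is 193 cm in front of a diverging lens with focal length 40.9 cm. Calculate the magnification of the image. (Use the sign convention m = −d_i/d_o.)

m = +0.175

For a diverging lens, f = -40.9 cm.
1/d_i = 1/f − 1/d_o = 1/(-40.90) − 1/(193) = -0.02963, so d_i = -33.75 cm.
m = −d_i/d_o = −(-33.75)/(193) = +0.175.
The image is virtual, upright and reduced, on the same side as the object.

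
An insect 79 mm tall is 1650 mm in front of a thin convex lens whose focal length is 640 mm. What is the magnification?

m = -0.634

1/d_i = 1/f − 1/d_o = 1/(640.0) − 1/(1650) = 0.0009564, so d_i = 1046 mm.
m = −d_i/d_o = −(1046)/(1650) = -0.634.
The image is real, inverted and reduced, on the far side of the lens.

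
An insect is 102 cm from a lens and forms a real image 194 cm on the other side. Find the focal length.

f = 66.9 cm (converging)

Real image ⇒ d_i = +194 cm.
1/f = 1/d_o + 1/d_i = 1/(102) + 1/(194) = 0.01496, so f = 66.9 cm.
Since f is positive, the lens is converging.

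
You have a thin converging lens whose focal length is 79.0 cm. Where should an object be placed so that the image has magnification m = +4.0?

m = −d_i/d_o ⇒ d_i = −m·d_o.
1/f = 1/d_o + 1/d_i = 1/d_o − 1/(m·d_o) = (1 − 1/m)/d_o, so d_o = f(1 − 1/m) = (79.00)(1 − 1/(+4.0)) = 59.2 cm.

59.2 cm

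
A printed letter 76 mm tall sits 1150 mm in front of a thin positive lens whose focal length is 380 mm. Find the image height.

37.5 mm

1/d_i = 1/f − 1/d_o = 1/(380.0) − 1/(1150) = 0.001762, so d_i = 567.5 mm.
m = −d_i/d_o = -0.4935.
|h_i| = |m|·h_o = 0.4935 × 76 = 37.5 mm. The image is real, inverted and reduced, on the far side of the lens.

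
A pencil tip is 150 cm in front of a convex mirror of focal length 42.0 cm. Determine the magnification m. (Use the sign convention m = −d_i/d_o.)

For a convex mirror, f = -42.0 cm.
1/d_i = 1/f − 1/d_o = 1/(-42.00) − 1/(150) = -0.03048, so d_i = -32.81 cm.
m = −d_i/d_o = −(-32.81)/(150) = +0.219.
The image is virtual, upright and reduced, behind the mirror.

m = +0.219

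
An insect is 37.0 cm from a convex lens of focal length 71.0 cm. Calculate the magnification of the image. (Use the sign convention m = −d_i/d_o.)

1/d_i = 1/f − 1/d_o = 1/(71.00) − 1/(37.0) = -0.01294, so d_i = -77.26 cm.
m = −d_i/d_o = −(-77.26)/(37.0) = +2.09.
The image is virtual, upright and enlarged, on the same side as the object.

m = +2.09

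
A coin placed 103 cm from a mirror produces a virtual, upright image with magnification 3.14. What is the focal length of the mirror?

m = −d_i/d_o ⇒ d_i = −m·d_o = −(+3.14)·(103) = -323.4 cm.
1/f = 1/d_o + 1/d_i = 1/(103) + 1/(-323.4) = 0.006617, so f = 151 cm.
Since f is positive, the mirror is concave.

f = 151 cm (concave)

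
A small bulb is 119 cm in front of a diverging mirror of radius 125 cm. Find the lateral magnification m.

f = R/2 = 125/2 = 62.50 cm; for a diverging mirror, f = -62.50 cm.
1/d_i = 1/f − 1/d_o = 1/(-62.50) − 1/(119) = -0.02440, so d_i = -40.98 cm.
m = −d_i/d_o = −(-40.98)/(119) = +0.344.
The image is virtual, upright and reduced, behind the mirror.

m = +0.344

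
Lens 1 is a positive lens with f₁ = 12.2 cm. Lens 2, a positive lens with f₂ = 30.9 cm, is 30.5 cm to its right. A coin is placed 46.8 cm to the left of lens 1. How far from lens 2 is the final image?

Lens 1: 1/d_i1 = 1/f₁ − 1/d_o1 = 1/(12.2) − 1/(46.8) = 0.06060, so d_i1 = 16.50 cm.
The intermediate image is 16.50 cm to the right of lens 1, which is 30.5 − (16.50) = 14.00 cm to the left of lens 2, so d_o2 = +14.00 cm.
Lens 2: 1/d_i2 = 1/f₂ − 1/d_o2 = 1/(30.9) − 1/(14.00) = -0.03907, so d_i2 = -25.6 cm.
The final image is virtual, 25.6 cm to the left of lens 2 (overall magnification ≈ -0.64).

25.6 cm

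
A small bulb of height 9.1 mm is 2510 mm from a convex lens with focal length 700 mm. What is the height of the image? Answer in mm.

1/d_i = 1/f − 1/d_o = 1/(700.0) − 1/(2510) = 0.001030, so d_i = 970.7 mm.
m = −d_i/d_o = -0.3867.
|h_i| = |m|·h_o = 0.3867 × 9.1 = 3.52 mm. The image is real, inverted and reduced, on the far side of the lens.

3.52 mm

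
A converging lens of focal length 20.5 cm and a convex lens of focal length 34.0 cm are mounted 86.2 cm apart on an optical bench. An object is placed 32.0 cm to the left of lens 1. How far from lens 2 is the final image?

205 cm

Lens 1: 1/d_i1 = 1/f₁ − 1/d_o1 = 1/(20.5) − 1/(32.0) = 0.01753, so d_i1 = 57.04 cm.
The intermediate image is 57.04 cm to the right of lens 1, which is 86.2 − (57.04) = 29.16 cm to the left of lens 2, so d_o2 = +29.16 cm.
Lens 2: 1/d_i2 = 1/f₂ − 1/d_o2 = 1/(34.0) − 1/(29.16) = -0.004882, so d_i2 = -205 cm.
The final image is virtual, 205 cm to the left of lens 2 (overall magnification ≈ -13).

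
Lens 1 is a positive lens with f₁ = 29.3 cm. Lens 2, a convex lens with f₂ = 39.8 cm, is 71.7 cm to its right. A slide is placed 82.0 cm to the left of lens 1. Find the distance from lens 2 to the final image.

Lens 1: 1/d_i1 = 1/f₁ − 1/d_o1 = 1/(29.3) − 1/(82.0) = 0.02193, so d_i1 = 45.59 cm.
The intermediate image is 45.59 cm to the right of lens 1, which is 71.7 − (45.59) = 26.11 cm to the left of lens 2, so d_o2 = +26.11 cm.
Lens 2: 1/d_i2 = 1/f₂ − 1/d_o2 = 1/(39.8) − 1/(26.11) = -0.01317, so d_i2 = -75.9 cm.
The final image is virtual, 75.9 cm to the left of lens 2 (overall magnification ≈ -1.6).

75.9 cm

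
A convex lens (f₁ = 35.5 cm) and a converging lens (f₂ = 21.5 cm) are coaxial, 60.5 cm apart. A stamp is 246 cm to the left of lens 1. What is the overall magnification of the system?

Lens 1: 1/d_i1 = 1/(35.5) − 1/(246) = 0.02410, so d_i1 = 41.49 cm; m₁ = −d_i1/d_o1 = -0.1687.
d_o2 = 60.5 − (41.49) = 19.01 cm.
Lens 2: 1/d_i2 = 1/(21.5) − 1/(19.01) = -0.006092, so d_i2 = -164.1 cm; m₂ = −d_i2/d_o2 = +8.635.
m = m₁·m₂ = (-0.1687)(+8.635) = -1.46.

m = -1.46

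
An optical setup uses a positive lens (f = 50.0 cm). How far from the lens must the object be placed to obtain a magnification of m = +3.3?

34.8 cm

m = −d_i/d_o ⇒ d_i = −m·d_o.
1/f = 1/d_o + 1/d_i = 1/d_o − 1/(m·d_o) = (1 − 1/m)/d_o, so d_o = f(1 − 1/m) = (50.00)(1 − 1/(+3.3)) = 34.8 cm.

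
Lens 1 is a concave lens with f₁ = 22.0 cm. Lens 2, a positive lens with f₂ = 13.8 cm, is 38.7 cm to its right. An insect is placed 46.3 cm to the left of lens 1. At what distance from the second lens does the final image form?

Lens 1 is diverging, so f₁ = −22.0 cm.
Lens 1: 1/d_i1 = 1/f₁ − 1/d_o1 = 1/(-22.0) − 1/(46.3) = -0.06705, so d_i1 = -14.91 cm.
The intermediate image is 14.91 cm to the left of lens 1 (virtual), which is 38.7 − (-14.91) = 53.61 cm to the left of lens 2, so d_o2 = +53.61 cm.
Lens 2: 1/d_i2 = 1/f₂ − 1/d_o2 = 1/(13.8) − 1/(53.61) = 0.05381, so d_i2 = 18.6 cm.
The final image is real, 18.6 cm to the right of lens 2 (overall magnification ≈ -0.11).

18.6 cm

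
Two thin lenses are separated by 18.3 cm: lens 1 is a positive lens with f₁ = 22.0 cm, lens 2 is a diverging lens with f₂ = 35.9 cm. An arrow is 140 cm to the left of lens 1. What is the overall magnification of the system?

Lens 1: 1/d_i1 = 1/(22.0) − 1/(140) = 0.03831, so d_i1 = 26.10 cm; m₁ = −d_i1/d_o1 = -0.1864.
d_o2 = 18.3 − (26.10) = -7.800 cm (virtual object).
f₂ = −35.9 cm (diverging).
Lens 2: 1/d_i2 = 1/(-35.9) − 1/(-7.800) = 0.1003, so d_i2 = 9.965 cm; m₂ = −d_i2/d_o2 = +1.278.
m = m₁·m₂ = (-0.1864)(+1.278) = -0.238.

m = -0.238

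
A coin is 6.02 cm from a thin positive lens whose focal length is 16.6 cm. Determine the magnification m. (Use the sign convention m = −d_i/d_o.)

1/d_i = 1/f − 1/d_o = 1/(16.60) − 1/(6.02) = -0.1059, so d_i = -9.445 cm.
m = −d_i/d_o = −(-9.445)/(6.02) = +1.57.
The image is virtual, upright and enlarged, on the same side as the object.

m = +1.57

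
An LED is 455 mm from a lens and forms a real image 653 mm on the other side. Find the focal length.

Real image ⇒ d_i = +653 mm.
1/f = 1/d_o + 1/d_i = 1/(455) + 1/(653) = 0.003729, so f = 268 mm.
Since f is positive, the lens is converging.

f = 268 mm (converging)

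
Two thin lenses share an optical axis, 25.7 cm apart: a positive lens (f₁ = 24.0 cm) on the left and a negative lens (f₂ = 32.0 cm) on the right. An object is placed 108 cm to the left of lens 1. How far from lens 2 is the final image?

6.15 cm

Lens 1: 1/d_i1 = 1/f₁ − 1/d_o1 = 1/(24.0) − 1/(108) = 0.03241, so d_i1 = 30.86 cm.
The intermediate image is 30.86 cm to the right of lens 1, which lies 5.160 cm to the right of lens 2 — a virtual object — so d_o2 = −5.160 cm.
Lens 2 is diverging, so f₂ = −32.0 cm.
Lens 2: 1/d_i2 = 1/f₂ − 1/d_o2 = 1/(-32.0) − 1/(-5.160) = 0.1625, so d_i2 = 6.15 cm.
The final image is real, 6.15 cm to the right of lens 2 (overall magnification ≈ -0.34).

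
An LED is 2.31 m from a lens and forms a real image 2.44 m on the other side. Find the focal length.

Real image ⇒ d_i = +2.44 m.
1/f = 1/d_o + 1/d_i = 1/(2.31) + 1/(2.44) = 0.8427, so f = 1.19 m.
Since f is positive, the lens is converging.

f = 1.19 m (converging)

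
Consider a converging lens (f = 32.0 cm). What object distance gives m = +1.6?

12.0 cm

m = −d_i/d_o ⇒ d_i = −m·d_o.
1/f = 1/d_o + 1/d_i = 1/d_o − 1/(m·d_o) = (1 − 1/m)/d_o, so d_o = f(1 − 1/m) = (32.00)(1 − 1/(+1.6)) = 12.0 cm.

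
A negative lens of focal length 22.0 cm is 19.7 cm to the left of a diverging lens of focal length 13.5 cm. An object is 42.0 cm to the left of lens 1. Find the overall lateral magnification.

f₁ = −22.0 cm (diverging).
Lens 1: 1/d_i1 = 1/(-22.0) − 1/(42.0) = -0.06926, so d_i1 = -14.44 cm; m₁ = −d_i1/d_o1 = +0.3438.
d_o2 = 19.7 − (-14.44) = 34.14 cm.
f₂ = −13.5 cm (diverging).
Lens 2: 1/d_i2 = 1/(-13.5) − 1/(34.14) = -0.1034, so d_i2 = -9.674 cm; m₂ = −d_i2/d_o2 = +0.2834.
m = m₁·m₂ = (+0.3438)(+0.2834) = +0.0974.

m = +0.0974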